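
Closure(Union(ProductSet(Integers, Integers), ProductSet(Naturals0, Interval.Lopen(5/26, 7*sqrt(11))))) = Union(ProductSet(Integers, Integers), ProductSet(Naturals0, Interval(5/26, 7*sqrt(11))))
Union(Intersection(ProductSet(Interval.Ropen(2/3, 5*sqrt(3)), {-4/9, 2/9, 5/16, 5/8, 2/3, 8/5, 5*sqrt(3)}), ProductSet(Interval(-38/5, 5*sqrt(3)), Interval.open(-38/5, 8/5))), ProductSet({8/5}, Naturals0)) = Union(ProductSet({8/5}, Naturals0), ProductSet(Interval.Ropen(2/3, 5*sqrt(3)), {-4/9, 2/9, 5/16, 5/8, 2/3}))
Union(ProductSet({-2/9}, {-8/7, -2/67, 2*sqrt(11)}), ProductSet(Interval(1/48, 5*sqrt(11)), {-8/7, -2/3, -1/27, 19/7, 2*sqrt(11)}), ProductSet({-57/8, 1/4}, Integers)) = Union(ProductSet({-2/9}, {-8/7, -2/67, 2*sqrt(11)}), ProductSet({-57/8, 1/4}, Integers), ProductSet(Interval(1/48, 5*sqrt(11)), {-8/7, -2/3, -1/27, 19/7, 2*sqrt(11)}))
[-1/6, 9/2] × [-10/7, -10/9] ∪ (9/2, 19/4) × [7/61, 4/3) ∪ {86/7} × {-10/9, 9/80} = ({86/7} × {-10/9, 9/80}) ∪ ([-1/6, 9/2] × [-10/7, -10/9]) ∪ ((9/2, 19/4) × [7/61, 4/3))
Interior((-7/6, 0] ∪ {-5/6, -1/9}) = (-7/6, 0)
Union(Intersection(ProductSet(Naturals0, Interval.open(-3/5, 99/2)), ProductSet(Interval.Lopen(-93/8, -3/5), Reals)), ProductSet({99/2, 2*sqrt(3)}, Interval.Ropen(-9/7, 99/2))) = ProductSet({99/2, 2*sqrt(3)}, Interval.Ropen(-9/7, 99/2))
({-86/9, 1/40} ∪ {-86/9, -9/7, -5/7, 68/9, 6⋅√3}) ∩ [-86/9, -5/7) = {-86/9, -9/7}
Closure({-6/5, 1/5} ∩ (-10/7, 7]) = {-6/5, 1/5}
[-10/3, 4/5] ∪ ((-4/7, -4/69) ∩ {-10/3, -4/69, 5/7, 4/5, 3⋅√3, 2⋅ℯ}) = [-10/3, 4/5]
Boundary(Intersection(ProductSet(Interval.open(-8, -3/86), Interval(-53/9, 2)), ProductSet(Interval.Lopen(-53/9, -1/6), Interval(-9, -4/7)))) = Union(ProductSet({-53/9, -1/6}, Interval(-53/9, -4/7)), ProductSet(Interval(-53/9, -1/6), {-53/9, -4/7}))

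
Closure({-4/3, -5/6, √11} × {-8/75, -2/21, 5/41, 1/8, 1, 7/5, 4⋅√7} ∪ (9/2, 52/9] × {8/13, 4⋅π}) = ([9/2, 52/9] × {8/13, 4⋅π}) ∪ ({-4/3, -5/6, √11} × {-8/75, -2/21, 5/41, 1/8, 1, 7/5, 4⋅√7})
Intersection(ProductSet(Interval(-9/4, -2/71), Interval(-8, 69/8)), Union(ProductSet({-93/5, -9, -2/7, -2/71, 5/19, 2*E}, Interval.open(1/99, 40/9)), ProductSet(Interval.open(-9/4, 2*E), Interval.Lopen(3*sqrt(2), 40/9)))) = Union(ProductSet({-2/7, -2/71}, Interval.open(1/99, 40/9)), ProductSet(Interval.Lopen(-9/4, -2/71), Interval.Lopen(3*sqrt(2), 40/9)))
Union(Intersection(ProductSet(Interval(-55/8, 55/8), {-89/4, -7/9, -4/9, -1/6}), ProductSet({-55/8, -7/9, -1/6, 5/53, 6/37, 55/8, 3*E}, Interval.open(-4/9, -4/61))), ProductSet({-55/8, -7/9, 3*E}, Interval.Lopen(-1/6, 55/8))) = Union(ProductSet({-55/8, -7/9, 3*E}, Interval.Lopen(-1/6, 55/8)), ProductSet({-55/8, -7/9, -1/6, 5/53, 6/37, 55/8}, {-1/6}))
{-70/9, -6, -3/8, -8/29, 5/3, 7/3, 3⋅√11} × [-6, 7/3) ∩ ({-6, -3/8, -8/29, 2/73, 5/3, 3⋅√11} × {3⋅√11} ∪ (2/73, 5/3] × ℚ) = {5/3} × (ℚ ∩ [-6, 7/3))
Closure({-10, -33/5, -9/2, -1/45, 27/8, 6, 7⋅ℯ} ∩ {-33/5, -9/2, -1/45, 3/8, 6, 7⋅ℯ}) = {-33/5, -9/2, -1/45, 6, 7⋅ℯ}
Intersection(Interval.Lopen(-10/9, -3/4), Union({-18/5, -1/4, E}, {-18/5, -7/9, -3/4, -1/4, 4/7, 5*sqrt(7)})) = {-7/9, -3/4}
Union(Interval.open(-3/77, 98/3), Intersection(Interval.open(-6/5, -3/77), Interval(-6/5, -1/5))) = Union(Interval.Lopen(-6/5, -1/5), Interval.open(-3/77, 98/3))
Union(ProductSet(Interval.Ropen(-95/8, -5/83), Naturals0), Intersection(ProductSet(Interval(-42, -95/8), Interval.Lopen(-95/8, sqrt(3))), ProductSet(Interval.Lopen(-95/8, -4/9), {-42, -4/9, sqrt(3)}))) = ProductSet(Interval.Ropen(-95/8, -5/83), Naturals0)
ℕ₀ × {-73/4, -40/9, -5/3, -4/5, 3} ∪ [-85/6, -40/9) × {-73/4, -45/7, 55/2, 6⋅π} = (ℕ₀ × {-73/4, -40/9, -5/3, -4/5, 3}) ∪ ([-85/6, -40/9) × {-73/4, -45/7, 55/2, 6⋅π})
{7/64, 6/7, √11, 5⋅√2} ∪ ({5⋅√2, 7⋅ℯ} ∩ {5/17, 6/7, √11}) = {7/64, 6/7, √11, 5⋅√2}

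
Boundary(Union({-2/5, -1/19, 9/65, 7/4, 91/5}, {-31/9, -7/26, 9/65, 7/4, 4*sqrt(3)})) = {-31/9, -2/5, -7/26, -1/19, 9/65, 7/4, 91/5, 4*sqrt(3)}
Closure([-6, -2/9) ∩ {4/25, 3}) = ∅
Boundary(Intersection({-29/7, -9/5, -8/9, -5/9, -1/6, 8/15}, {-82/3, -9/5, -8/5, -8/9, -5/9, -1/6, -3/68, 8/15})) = {-9/5, -8/9, -5/9, -1/6, 8/15}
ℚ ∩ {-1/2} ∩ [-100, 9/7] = {-1/2}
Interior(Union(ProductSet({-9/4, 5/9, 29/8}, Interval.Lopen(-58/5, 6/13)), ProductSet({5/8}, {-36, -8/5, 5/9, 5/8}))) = EmptySet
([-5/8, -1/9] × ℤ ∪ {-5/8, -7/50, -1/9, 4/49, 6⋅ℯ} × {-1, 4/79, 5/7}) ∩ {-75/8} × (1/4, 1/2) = ∅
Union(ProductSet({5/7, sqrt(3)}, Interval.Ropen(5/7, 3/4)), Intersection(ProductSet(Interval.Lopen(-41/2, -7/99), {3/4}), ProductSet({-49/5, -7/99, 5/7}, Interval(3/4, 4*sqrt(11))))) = Union(ProductSet({-49/5, -7/99}, {3/4}), ProductSet({5/7, sqrt(3)}, Interval.Ropen(5/7, 3/4)))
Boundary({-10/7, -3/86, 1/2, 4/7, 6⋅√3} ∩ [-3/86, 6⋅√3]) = {-3/86, 1/2, 4/7, 6⋅√3}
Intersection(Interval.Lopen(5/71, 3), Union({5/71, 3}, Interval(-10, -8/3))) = {3}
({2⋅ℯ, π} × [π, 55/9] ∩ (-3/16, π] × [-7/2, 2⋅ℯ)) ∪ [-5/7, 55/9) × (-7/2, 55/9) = [-5/7, 55/9) × (-7/2, 55/9)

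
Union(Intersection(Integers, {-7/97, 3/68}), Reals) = Reals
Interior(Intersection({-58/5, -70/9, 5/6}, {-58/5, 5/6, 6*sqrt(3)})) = EmptySet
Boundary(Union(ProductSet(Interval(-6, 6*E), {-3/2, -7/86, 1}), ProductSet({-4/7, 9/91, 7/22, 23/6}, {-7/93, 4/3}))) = Union(ProductSet({-4/7, 9/91, 7/22, 23/6}, {-7/93, 4/3}), ProductSet(Interval(-6, 6*E), {-3/2, -7/86, 1}))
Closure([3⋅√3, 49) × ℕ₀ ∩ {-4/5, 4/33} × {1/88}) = ∅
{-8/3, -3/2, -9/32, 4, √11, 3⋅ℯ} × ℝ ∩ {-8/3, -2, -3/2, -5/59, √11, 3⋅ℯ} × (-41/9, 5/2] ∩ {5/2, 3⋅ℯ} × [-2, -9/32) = {3⋅ℯ} × [-2, -9/32)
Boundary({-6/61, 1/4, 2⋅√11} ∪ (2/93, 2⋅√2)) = {-6/61, 2/93, 2⋅√11, 2⋅√2}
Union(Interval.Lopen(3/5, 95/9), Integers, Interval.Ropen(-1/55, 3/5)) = Union(Integers, Interval.Ropen(-1/55, 3/5), Interval.Lopen(3/5, 95/9))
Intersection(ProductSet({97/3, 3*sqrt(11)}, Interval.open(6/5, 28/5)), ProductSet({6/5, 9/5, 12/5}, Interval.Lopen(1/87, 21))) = EmptySet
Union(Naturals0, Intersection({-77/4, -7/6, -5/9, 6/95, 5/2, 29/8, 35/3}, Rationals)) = Union({-77/4, -7/6, -5/9, 6/95, 5/2, 29/8, 35/3}, Naturals0)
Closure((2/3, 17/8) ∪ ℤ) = ℤ ∪ [2/3, 17/8]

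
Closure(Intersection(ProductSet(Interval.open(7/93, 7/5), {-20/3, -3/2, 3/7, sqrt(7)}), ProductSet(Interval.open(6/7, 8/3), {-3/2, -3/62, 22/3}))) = ProductSet(Interval(6/7, 7/5), {-3/2})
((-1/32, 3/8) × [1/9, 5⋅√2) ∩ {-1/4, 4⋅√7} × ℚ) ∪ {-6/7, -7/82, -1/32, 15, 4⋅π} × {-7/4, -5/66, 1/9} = {-6/7, -7/82, -1/32, 15, 4⋅π} × {-7/4, -5/66, 1/9}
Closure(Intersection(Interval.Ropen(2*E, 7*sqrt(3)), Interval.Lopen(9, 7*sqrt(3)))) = Interval(9, 7*sqrt(3))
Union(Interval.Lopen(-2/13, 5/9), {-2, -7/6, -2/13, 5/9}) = Union({-2, -7/6}, Interval(-2/13, 5/9))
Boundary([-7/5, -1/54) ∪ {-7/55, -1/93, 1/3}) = {-7/5, -1/54, -1/93, 1/3}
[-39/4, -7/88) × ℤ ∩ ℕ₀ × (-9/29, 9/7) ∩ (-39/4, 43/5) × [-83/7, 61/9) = ∅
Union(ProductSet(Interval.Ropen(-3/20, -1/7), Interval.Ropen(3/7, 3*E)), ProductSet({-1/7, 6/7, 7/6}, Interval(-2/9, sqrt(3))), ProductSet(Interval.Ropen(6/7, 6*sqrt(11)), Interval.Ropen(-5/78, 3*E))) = Union(ProductSet({-1/7, 6/7, 7/6}, Interval(-2/9, sqrt(3))), ProductSet(Interval.Ropen(-3/20, -1/7), Interval.Ropen(3/7, 3*E)), ProductSet(Interval.Ropen(6/7, 6*sqrt(11)), Interval.Ropen(-5/78, 3*E)))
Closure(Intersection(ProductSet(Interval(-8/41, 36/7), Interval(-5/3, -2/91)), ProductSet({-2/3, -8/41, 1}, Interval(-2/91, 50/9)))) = ProductSet({-8/41, 1}, {-2/91})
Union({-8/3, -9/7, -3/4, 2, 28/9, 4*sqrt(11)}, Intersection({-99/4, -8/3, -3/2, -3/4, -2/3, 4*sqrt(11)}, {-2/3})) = {-8/3, -9/7, -3/4, -2/3, 2, 28/9, 4*sqrt(11)}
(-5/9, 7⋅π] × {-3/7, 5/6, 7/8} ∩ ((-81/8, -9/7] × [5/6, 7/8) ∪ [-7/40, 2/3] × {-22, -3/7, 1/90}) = [-7/40, 2/3] × {-3/7}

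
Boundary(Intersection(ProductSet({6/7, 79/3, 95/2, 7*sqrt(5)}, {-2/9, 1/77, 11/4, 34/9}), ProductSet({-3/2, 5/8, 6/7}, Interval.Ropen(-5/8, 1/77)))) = ProductSet({6/7}, {-2/9})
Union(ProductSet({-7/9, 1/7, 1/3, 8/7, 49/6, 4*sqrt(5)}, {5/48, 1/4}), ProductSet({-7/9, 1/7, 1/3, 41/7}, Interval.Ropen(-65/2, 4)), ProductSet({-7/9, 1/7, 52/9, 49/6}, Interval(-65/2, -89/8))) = Union(ProductSet({-7/9, 1/7, 1/3, 41/7}, Interval.Ropen(-65/2, 4)), ProductSet({-7/9, 1/7, 52/9, 49/6}, Interval(-65/2, -89/8)), ProductSet({-7/9, 1/7, 1/3, 8/7, 49/6, 4*sqrt(5)}, {5/48, 1/4}))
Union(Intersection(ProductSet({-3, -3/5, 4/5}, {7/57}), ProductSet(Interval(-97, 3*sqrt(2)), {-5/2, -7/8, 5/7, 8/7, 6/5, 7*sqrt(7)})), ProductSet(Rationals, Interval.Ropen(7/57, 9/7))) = ProductSet(Rationals, Interval.Ropen(7/57, 9/7))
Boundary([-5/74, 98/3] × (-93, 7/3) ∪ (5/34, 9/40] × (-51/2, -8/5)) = ({-5/74, 98/3} × [-93, 7/3]) ∪ ([-5/74, 98/3] × {-93, 7/3})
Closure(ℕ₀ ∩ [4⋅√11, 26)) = {14, 15, …, 25}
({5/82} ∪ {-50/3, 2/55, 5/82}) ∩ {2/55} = {2/55}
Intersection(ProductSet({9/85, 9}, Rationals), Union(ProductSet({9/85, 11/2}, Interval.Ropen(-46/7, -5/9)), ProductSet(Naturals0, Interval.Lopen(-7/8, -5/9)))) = Union(ProductSet({9/85}, Intersection(Interval.Ropen(-46/7, -5/9), Rationals)), ProductSet({9}, Intersection(Interval.Lopen(-7/8, -5/9), Rationals)))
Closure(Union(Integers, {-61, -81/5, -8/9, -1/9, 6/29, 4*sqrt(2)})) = Union({-81/5, -8/9, -1/9, 6/29, 4*sqrt(2)}, Integers)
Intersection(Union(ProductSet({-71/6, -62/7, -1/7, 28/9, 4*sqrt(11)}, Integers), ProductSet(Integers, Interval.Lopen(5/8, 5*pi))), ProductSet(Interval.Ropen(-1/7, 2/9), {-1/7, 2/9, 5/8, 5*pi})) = ProductSet(Range(0, 1, 1), {5*pi})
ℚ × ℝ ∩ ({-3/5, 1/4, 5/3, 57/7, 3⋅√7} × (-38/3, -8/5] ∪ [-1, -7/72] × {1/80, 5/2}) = ({-3/5, 1/4, 5/3, 57/7} × (-38/3, -8/5]) ∪ ((ℚ ∩ [-1, -7/72]) × {1/80, 5/2})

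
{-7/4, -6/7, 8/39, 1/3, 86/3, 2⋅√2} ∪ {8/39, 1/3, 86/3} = {-7/4, -6/7, 8/39, 1/3, 86/3, 2⋅√2}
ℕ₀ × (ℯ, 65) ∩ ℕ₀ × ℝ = ℕ₀ × (ℯ, 65)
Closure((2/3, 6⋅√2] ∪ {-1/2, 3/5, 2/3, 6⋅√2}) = {-1/2, 3/5} ∪ [2/3, 6⋅√2]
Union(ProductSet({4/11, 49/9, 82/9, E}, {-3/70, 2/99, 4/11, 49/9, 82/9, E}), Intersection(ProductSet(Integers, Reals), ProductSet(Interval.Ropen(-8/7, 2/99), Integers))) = Union(ProductSet({4/11, 49/9, 82/9, E}, {-3/70, 2/99, 4/11, 49/9, 82/9, E}), ProductSet(Range(-1, 1, 1), Integers))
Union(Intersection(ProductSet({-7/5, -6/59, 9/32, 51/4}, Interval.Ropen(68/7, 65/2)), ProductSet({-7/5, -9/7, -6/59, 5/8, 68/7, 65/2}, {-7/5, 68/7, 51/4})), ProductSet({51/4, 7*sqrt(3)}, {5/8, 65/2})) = Union(ProductSet({-7/5, -6/59}, {68/7, 51/4}), ProductSet({51/4, 7*sqrt(3)}, {5/8, 65/2}))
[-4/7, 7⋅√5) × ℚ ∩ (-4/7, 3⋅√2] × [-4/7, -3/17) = (-4/7, 3⋅√2] × (ℚ ∩ [-4/7, -3/17))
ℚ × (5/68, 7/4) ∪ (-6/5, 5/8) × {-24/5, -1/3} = (ℚ × (5/68, 7/4)) ∪ ((-6/5, 5/8) × {-24/5, -1/3})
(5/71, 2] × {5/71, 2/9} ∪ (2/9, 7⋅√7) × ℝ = ((5/71, 2] × {5/71, 2/9}) ∪ ((2/9, 7⋅√7) × ℝ)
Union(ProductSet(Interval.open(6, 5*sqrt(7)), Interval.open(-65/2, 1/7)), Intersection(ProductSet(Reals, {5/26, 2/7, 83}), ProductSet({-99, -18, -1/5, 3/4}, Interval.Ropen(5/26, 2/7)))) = Union(ProductSet({-99, -18, -1/5, 3/4}, {5/26}), ProductSet(Interval.open(6, 5*sqrt(7)), Interval.open(-65/2, 1/7)))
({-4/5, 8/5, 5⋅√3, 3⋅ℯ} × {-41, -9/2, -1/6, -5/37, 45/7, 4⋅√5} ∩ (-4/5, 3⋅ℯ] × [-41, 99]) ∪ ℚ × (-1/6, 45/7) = (ℚ × (-1/6, 45/7)) ∪ ({8/5, 3⋅ℯ} × {-41, -9/2, -1/6, -5/37, 45/7, 4⋅√5})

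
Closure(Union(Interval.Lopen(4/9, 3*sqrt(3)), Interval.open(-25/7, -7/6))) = Union(Interval(-25/7, -7/6), Interval(4/9, 3*sqrt(3)))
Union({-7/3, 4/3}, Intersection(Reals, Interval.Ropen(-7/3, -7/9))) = Union({4/3}, Interval.Ropen(-7/3, -7/9))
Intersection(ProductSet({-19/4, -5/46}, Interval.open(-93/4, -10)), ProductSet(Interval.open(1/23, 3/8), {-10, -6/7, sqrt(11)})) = EmptySet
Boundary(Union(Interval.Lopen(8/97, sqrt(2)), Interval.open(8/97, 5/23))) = {8/97, sqrt(2)}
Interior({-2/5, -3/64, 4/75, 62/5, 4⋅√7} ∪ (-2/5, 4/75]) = (-2/5, 4/75)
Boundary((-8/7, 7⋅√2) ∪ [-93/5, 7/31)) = {-93/5, 7⋅√2}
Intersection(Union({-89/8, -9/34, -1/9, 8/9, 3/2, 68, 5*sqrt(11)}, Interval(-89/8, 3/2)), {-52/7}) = {-52/7}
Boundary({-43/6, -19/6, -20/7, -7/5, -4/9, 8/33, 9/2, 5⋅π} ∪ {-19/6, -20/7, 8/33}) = {-43/6, -19/6, -20/7, -7/5, -4/9, 8/33, 9/2, 5⋅π}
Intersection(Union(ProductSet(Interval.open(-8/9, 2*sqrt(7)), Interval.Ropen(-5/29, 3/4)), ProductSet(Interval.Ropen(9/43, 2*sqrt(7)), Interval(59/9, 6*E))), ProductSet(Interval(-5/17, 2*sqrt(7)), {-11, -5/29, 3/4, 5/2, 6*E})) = Union(ProductSet(Interval.Ropen(-5/17, 2*sqrt(7)), {-5/29}), ProductSet(Interval.Ropen(9/43, 2*sqrt(7)), {6*E}))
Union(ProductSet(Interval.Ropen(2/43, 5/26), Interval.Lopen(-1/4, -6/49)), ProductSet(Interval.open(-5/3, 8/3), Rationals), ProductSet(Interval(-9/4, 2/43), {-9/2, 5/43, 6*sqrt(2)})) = Union(ProductSet(Interval(-9/4, 2/43), {-9/2, 5/43, 6*sqrt(2)}), ProductSet(Interval.open(-5/3, 8/3), Rationals), ProductSet(Interval.Ropen(2/43, 5/26), Interval.Lopen(-1/4, -6/49)))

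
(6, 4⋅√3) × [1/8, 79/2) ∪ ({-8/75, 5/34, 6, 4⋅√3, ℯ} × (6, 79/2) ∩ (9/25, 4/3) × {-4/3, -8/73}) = (6, 4⋅√3) × [1/8, 79/2)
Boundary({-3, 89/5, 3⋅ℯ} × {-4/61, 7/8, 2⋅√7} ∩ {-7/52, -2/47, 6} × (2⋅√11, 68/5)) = ∅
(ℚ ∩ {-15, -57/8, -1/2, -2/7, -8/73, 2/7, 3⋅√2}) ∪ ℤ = ℤ ∪ {-57/8, -1/2, -2/7, -8/73, 2/7}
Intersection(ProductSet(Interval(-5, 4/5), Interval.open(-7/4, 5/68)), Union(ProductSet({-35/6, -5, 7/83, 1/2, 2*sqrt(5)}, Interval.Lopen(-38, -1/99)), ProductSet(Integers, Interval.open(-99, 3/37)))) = Union(ProductSet({-5, 7/83, 1/2}, Interval.Lopen(-7/4, -1/99)), ProductSet(Range(-5, 1, 1), Interval.open(-7/4, 5/68)))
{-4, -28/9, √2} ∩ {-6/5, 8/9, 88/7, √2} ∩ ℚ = ∅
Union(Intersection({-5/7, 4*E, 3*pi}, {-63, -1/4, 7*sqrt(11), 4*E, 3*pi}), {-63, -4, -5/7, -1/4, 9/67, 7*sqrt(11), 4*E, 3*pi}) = {-63, -4, -5/7, -1/4, 9/67, 7*sqrt(11), 4*E, 3*pi}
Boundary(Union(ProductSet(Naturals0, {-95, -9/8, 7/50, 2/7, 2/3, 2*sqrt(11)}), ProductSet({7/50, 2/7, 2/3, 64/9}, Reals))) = Union(ProductSet({7/50, 2/7, 2/3, 64/9}, Reals), ProductSet(Naturals0, {-95, -9/8, 7/50, 2/7, 2/3, 2*sqrt(11)}))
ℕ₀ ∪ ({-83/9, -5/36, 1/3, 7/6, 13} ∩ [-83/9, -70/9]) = {-83/9} ∪ ℕ₀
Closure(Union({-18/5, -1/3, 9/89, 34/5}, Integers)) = Union({-18/5, -1/3, 9/89, 34/5}, Integers)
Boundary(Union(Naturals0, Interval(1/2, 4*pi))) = Union(Complement(Naturals0, Interval.open(1/2, 4*pi)), {1/2, 4*pi})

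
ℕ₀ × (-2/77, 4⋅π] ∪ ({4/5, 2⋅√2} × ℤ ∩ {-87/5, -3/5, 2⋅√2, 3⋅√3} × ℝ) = ({2⋅√2} × ℤ) ∪ (ℕ₀ × (-2/77, 4⋅π])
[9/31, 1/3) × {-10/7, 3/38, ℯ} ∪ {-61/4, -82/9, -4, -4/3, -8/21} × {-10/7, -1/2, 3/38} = ([9/31, 1/3) × {-10/7, 3/38, ℯ}) ∪ ({-61/4, -82/9, -4, -4/3, -8/21} × {-10/7, -1/2, 3/38})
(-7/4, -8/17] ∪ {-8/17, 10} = (-7/4, -8/17] ∪ {10}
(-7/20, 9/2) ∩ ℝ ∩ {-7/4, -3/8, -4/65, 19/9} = {-4/65, 19/9}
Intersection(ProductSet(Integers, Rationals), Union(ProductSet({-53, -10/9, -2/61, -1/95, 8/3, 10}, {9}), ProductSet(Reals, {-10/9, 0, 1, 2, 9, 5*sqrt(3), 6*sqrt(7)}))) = ProductSet(Integers, {-10/9, 0, 1, 2, 9})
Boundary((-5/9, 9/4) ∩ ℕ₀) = {0, 1, 2}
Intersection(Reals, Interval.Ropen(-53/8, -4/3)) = Interval.Ropen(-53/8, -4/3)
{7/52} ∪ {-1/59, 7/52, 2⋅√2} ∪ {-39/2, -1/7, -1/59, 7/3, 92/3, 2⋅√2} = {-39/2, -1/7, -1/59, 7/52, 7/3, 92/3, 2⋅√2}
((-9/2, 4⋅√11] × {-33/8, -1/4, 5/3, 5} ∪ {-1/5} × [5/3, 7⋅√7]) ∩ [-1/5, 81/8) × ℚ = ([-1/5, 81/8) × {-33/8, -1/4, 5/3, 5}) ∪ ({-1/5} × (ℚ ∩ [5/3, 7⋅√7]))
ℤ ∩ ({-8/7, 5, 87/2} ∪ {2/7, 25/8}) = {5}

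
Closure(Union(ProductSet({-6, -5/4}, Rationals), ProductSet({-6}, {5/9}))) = ProductSet({-6, -5/4}, Reals)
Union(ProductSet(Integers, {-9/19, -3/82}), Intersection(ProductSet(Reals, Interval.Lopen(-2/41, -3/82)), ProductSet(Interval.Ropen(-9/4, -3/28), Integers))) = ProductSet(Integers, {-9/19, -3/82})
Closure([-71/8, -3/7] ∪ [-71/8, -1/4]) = [-71/8, -1/4]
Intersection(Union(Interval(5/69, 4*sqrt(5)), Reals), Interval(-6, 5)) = Interval(-6, 5)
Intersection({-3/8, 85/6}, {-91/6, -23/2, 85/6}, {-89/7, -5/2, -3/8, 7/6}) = EmptySet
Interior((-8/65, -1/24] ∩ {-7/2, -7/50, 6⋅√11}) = ∅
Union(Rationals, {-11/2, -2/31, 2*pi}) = Union({2*pi}, Rationals)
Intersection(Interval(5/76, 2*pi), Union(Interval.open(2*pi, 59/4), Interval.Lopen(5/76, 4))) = Interval.Lopen(5/76, 4)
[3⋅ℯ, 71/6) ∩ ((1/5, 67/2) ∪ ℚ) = [3⋅ℯ, 71/6) ∪ (ℚ ∩ [3⋅ℯ, 71/6))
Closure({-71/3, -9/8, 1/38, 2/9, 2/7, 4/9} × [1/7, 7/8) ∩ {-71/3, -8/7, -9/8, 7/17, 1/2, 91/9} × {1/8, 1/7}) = {-71/3, -9/8} × {1/7}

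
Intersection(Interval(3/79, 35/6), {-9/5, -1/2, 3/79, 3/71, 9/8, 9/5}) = {3/79, 3/71, 9/8, 9/5}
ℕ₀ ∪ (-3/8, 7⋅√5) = (-3/8, 7⋅√5) ∪ ℕ₀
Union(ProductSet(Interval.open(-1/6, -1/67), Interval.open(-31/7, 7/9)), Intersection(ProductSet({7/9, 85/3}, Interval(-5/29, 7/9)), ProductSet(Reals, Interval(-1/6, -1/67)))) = Union(ProductSet({7/9, 85/3}, Interval(-1/6, -1/67)), ProductSet(Interval.open(-1/6, -1/67), Interval.open(-31/7, 7/9)))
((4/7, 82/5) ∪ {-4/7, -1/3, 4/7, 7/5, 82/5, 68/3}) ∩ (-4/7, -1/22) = {-1/3}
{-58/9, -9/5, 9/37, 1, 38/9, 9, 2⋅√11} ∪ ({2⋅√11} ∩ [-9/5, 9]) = {-58/9, -9/5, 9/37, 1, 38/9, 9, 2⋅√11}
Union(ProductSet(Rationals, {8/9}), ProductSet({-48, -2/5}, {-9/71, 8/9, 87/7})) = Union(ProductSet({-48, -2/5}, {-9/71, 8/9, 87/7}), ProductSet(Rationals, {8/9}))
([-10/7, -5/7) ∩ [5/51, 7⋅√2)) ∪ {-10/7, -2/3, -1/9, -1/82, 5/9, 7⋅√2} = {-10/7, -2/3, -1/9, -1/82, 5/9, 7⋅√2}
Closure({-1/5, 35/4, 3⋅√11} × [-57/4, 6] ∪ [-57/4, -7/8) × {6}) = ([-57/4, -7/8] × {6}) ∪ ({-1/5, 35/4, 3⋅√11} × [-57/4, 6])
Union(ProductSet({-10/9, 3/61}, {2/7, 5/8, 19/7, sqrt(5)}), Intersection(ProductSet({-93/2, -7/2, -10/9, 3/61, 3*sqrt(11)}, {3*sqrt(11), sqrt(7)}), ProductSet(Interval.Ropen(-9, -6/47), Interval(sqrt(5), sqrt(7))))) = Union(ProductSet({-7/2, -10/9}, {sqrt(7)}), ProductSet({-10/9, 3/61}, {2/7, 5/8, 19/7, sqrt(5)}))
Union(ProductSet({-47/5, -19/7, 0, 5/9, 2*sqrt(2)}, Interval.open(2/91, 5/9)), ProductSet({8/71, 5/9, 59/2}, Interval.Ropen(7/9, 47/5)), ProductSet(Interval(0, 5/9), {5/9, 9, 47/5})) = Union(ProductSet({8/71, 5/9, 59/2}, Interval.Ropen(7/9, 47/5)), ProductSet({-47/5, -19/7, 0, 5/9, 2*sqrt(2)}, Interval.open(2/91, 5/9)), ProductSet(Interval(0, 5/9), {5/9, 9, 47/5}))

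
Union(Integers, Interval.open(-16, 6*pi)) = Union(Integers, Interval.Ropen(-16, 6*pi))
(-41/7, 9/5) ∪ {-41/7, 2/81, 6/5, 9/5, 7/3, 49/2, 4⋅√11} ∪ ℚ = ℚ ∪ [-41/7, 9/5] ∪ {4⋅√11}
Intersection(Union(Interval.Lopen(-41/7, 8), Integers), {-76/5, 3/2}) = {3/2}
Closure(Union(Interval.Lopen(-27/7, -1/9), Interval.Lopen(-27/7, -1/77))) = Interval(-27/7, -1/77)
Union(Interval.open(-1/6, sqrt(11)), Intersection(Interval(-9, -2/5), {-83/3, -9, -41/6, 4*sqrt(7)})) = Union({-9, -41/6}, Interval.open(-1/6, sqrt(11)))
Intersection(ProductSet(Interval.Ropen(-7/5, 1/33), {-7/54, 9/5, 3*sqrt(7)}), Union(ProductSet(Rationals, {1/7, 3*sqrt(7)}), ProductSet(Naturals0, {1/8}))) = ProductSet(Intersection(Interval.Ropen(-7/5, 1/33), Rationals), {3*sqrt(7)})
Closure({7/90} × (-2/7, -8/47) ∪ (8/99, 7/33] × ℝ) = ([8/99, 7/33] × ℝ) ∪ ({7/90} × [-2/7, -8/47])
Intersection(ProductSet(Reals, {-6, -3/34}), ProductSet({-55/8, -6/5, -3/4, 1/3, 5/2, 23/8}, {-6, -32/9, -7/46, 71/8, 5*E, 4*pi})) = ProductSet({-55/8, -6/5, -3/4, 1/3, 5/2, 23/8}, {-6})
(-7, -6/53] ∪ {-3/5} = (-7, -6/53]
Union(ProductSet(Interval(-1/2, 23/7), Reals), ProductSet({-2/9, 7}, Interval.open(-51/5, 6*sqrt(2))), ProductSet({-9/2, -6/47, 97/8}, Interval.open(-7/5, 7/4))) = Union(ProductSet({-2/9, 7}, Interval.open(-51/5, 6*sqrt(2))), ProductSet({-9/2, -6/47, 97/8}, Interval.open(-7/5, 7/4)), ProductSet(Interval(-1/2, 23/7), Reals))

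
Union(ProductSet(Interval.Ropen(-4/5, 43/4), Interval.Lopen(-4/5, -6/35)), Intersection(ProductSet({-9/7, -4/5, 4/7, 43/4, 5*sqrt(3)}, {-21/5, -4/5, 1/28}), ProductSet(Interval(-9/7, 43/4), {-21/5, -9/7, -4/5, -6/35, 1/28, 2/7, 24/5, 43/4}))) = Union(ProductSet({-9/7, -4/5, 4/7, 43/4, 5*sqrt(3)}, {-21/5, -4/5, 1/28}), ProductSet(Interval.Ropen(-4/5, 43/4), Interval.Lopen(-4/5, -6/35)))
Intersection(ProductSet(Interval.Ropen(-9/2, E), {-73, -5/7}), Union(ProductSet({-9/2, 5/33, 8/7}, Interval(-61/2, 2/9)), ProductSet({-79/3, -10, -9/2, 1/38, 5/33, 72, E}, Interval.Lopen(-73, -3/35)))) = ProductSet({-9/2, 1/38, 5/33, 8/7}, {-5/7})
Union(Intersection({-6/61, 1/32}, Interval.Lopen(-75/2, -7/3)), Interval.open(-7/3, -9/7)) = Interval.open(-7/3, -9/7)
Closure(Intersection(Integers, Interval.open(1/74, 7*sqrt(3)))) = Range(1, 13, 1)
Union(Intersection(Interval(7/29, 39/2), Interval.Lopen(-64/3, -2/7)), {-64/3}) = {-64/3}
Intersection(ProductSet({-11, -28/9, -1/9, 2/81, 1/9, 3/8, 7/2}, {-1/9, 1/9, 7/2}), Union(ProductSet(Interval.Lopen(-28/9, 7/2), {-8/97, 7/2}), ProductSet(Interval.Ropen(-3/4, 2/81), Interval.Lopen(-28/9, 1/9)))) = Union(ProductSet({-1/9}, {-1/9, 1/9}), ProductSet({-1/9, 2/81, 1/9, 3/8, 7/2}, {7/2}))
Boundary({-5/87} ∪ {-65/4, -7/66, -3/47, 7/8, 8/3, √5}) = {-65/4, -7/66, -3/47, -5/87, 7/8, 8/3, √5}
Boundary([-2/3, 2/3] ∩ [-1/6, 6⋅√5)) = {-1/6, 2/3}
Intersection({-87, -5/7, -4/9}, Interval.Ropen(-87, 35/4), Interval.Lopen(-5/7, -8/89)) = {-4/9}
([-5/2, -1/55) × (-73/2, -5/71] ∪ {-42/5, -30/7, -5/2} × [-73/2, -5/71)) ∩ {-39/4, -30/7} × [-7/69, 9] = {-30/7} × [-7/69, -5/71)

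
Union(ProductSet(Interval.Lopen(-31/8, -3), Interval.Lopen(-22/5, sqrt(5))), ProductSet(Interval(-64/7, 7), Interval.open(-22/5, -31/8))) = Union(ProductSet(Interval(-64/7, 7), Interval.open(-22/5, -31/8)), ProductSet(Interval.Lopen(-31/8, -3), Interval.Lopen(-22/5, sqrt(5))))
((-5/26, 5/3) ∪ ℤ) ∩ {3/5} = {3/5}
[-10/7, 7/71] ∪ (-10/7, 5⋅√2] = [-10/7, 5⋅√2]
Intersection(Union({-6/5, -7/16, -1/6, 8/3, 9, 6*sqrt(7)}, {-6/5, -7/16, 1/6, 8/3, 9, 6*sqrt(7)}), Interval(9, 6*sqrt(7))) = {9, 6*sqrt(7)}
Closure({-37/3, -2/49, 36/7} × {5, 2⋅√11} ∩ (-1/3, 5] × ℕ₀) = {-2/49} × {5}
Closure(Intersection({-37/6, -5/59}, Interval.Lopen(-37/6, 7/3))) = {-5/59}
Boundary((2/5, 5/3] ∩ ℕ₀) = {1}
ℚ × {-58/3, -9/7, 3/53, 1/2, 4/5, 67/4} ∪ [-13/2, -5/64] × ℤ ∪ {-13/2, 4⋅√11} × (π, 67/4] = ([-13/2, -5/64] × ℤ) ∪ (ℚ × {-58/3, -9/7, 3/53, 1/2, 4/5, 67/4}) ∪ ({-13/2, 4⋅√11} × (π, 67/4])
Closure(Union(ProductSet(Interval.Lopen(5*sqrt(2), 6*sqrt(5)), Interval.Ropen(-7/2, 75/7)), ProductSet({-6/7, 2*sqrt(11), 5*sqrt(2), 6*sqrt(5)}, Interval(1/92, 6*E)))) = Union(ProductSet({5*sqrt(2), 6*sqrt(5)}, Interval(-7/2, 75/7)), ProductSet({-6/7, 2*sqrt(11), 5*sqrt(2), 6*sqrt(5)}, Interval(1/92, 6*E)), ProductSet(Interval(5*sqrt(2), 6*sqrt(5)), {-7/2, 75/7}), ProductSet(Interval.Lopen(5*sqrt(2), 6*sqrt(5)), Interval.Ropen(-7/2, 75/7)))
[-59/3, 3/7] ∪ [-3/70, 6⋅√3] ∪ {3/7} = [-59/3, 6⋅√3]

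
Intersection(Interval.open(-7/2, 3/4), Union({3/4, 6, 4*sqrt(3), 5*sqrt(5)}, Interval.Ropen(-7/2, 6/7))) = Interval.open(-7/2, 3/4)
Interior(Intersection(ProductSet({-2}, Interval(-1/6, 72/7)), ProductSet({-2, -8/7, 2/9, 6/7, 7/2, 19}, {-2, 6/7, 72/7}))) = EmptySet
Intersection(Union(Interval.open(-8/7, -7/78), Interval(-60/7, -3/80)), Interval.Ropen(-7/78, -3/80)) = Interval.Ropen(-7/78, -3/80)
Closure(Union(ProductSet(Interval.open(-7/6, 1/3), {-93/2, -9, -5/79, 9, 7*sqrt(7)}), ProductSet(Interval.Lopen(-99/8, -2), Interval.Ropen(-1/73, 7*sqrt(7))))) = Union(ProductSet({-99/8, -2}, Interval(-1/73, 7*sqrt(7))), ProductSet(Interval(-99/8, -2), {-1/73, 7*sqrt(7)}), ProductSet(Interval.Lopen(-99/8, -2), Interval.Ropen(-1/73, 7*sqrt(7))), ProductSet(Interval(-7/6, 1/3), {-93/2, -9, -5/79, 9, 7*sqrt(7)}))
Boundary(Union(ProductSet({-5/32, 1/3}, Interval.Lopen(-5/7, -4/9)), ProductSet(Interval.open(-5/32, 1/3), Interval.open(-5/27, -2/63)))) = Union(ProductSet({-5/32, 1/3}, Union(Interval(-5/7, -4/9), Interval(-5/27, -2/63))), ProductSet(Interval(-5/32, 1/3), {-5/27, -2/63}))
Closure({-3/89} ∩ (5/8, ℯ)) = ∅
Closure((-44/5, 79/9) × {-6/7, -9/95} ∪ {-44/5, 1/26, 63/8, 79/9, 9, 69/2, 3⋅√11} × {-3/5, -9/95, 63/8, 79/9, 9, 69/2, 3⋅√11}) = ([-44/5, 79/9] × {-6/7, -9/95}) ∪ ({-44/5, 1/26, 63/8, 79/9, 9, 69/2, 3⋅√11} × {-3/5, -9/95, 63/8, 79/9, 9, 69/2, 3⋅√11})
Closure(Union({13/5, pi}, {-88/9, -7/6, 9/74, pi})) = {-88/9, -7/6, 9/74, 13/5, pi}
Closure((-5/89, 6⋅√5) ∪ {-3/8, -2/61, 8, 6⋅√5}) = {-3/8} ∪ [-5/89, 6⋅√5]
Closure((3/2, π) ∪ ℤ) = ℤ ∪ [3/2, π]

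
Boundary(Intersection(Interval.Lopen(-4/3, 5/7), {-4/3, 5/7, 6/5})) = {5/7}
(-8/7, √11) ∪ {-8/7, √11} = [-8/7, √11]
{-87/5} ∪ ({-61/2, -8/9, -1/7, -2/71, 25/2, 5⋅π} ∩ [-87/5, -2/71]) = {-87/5, -8/9, -1/7, -2/71}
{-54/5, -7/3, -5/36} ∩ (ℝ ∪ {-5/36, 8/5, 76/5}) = {-54/5, -7/3, -5/36}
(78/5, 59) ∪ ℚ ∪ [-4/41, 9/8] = ℚ ∪ [-4/41, 9/8] ∪ [78/5, 59]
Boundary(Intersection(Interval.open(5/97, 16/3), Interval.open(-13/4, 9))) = {5/97, 16/3}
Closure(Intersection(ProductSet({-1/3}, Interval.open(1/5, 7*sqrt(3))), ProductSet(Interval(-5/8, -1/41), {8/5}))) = ProductSet({-1/3}, {8/5})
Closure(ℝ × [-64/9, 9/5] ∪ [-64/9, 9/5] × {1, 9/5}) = ℝ × [-64/9, 9/5]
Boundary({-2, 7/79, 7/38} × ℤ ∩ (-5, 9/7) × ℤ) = {-2, 7/79, 7/38} × ℤ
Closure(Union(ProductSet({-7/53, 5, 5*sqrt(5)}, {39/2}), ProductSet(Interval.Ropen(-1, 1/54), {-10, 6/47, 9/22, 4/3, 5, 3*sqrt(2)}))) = Union(ProductSet({-7/53, 5, 5*sqrt(5)}, {39/2}), ProductSet(Interval(-1, 1/54), {-10, 6/47, 9/22, 4/3, 5, 3*sqrt(2)}))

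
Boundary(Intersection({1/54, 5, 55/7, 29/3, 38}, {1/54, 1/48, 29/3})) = {1/54, 29/3}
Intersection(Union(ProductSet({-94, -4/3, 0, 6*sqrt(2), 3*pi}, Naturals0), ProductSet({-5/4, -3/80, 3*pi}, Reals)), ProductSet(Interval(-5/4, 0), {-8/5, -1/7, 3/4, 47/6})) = ProductSet({-5/4, -3/80}, {-8/5, -1/7, 3/4, 47/6})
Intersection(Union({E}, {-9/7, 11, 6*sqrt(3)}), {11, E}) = {11, E}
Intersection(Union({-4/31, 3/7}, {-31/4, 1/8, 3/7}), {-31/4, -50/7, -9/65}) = {-31/4}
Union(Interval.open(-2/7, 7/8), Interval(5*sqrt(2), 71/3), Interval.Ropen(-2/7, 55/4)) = Interval(-2/7, 71/3)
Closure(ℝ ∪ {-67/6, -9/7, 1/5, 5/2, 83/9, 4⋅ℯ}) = ℝ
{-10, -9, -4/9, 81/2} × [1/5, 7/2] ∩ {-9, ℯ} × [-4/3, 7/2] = {-9} × [1/5, 7/2]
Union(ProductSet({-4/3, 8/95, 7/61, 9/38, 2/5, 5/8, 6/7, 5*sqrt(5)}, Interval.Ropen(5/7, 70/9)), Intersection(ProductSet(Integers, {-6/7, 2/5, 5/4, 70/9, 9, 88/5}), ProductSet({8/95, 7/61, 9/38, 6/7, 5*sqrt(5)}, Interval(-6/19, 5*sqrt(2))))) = ProductSet({-4/3, 8/95, 7/61, 9/38, 2/5, 5/8, 6/7, 5*sqrt(5)}, Interval.Ropen(5/7, 70/9))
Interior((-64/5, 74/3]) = (-64/5, 74/3)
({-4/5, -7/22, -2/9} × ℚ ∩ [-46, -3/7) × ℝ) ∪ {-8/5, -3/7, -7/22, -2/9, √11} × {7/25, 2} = ({-4/5} × ℚ) ∪ ({-8/5, -3/7, -7/22, -2/9, √11} × {7/25, 2})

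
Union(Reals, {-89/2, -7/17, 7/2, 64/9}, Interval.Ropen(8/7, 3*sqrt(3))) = Interval(-oo, oo)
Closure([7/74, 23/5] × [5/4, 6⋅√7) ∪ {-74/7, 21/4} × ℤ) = ({-74/7, 21/4} × ℤ) ∪ ([7/74, 23/5] × [5/4, 6⋅√7])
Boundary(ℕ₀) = ℕ₀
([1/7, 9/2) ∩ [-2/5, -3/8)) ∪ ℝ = ℝ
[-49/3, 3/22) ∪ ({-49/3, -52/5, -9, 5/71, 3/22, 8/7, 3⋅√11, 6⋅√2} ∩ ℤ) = [-49/3, 3/22)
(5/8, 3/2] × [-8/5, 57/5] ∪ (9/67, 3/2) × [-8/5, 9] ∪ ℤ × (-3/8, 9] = (ℤ × (-3/8, 9]) ∪ ((9/67, 3/2) × [-8/5, 9]) ∪ ((5/8, 3/2] × [-8/5, 57/5])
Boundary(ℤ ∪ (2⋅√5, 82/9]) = {82/9, 2⋅√5} ∪ (ℤ \ (2⋅√5, 82/9))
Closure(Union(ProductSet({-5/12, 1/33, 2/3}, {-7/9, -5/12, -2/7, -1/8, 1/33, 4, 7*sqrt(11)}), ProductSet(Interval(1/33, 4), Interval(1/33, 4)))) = Union(ProductSet({-5/12, 1/33, 2/3}, {-7/9, -5/12, -2/7, -1/8, 1/33, 4, 7*sqrt(11)}), ProductSet(Interval(1/33, 4), Interval(1/33, 4)))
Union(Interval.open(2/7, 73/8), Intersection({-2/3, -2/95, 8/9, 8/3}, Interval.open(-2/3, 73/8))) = Union({-2/95}, Interval.open(2/7, 73/8))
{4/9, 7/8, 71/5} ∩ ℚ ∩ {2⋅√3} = ∅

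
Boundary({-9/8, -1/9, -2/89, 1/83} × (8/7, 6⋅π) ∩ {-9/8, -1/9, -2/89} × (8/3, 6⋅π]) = {-9/8, -1/9, -2/89} × [8/3, 6⋅π]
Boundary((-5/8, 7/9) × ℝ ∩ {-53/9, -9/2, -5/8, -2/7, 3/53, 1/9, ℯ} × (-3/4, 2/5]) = {-2/7, 3/53, 1/9} × [-3/4, 2/5]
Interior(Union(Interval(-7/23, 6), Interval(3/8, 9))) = Interval.open(-7/23, 9)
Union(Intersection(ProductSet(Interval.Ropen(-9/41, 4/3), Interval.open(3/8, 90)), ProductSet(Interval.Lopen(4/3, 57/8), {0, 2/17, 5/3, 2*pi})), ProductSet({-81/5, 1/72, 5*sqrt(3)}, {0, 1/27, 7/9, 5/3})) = ProductSet({-81/5, 1/72, 5*sqrt(3)}, {0, 1/27, 7/9, 5/3})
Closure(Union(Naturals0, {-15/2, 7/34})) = Union({-15/2, 7/34}, Naturals0)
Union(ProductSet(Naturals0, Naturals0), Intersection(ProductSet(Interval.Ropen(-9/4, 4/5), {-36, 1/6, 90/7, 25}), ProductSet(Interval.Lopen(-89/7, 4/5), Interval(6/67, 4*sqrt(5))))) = Union(ProductSet(Interval.Ropen(-9/4, 4/5), {1/6}), ProductSet(Naturals0, Naturals0))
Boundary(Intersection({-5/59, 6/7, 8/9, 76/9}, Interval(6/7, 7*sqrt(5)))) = {6/7, 8/9, 76/9}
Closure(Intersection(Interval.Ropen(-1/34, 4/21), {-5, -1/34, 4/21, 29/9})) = {-1/34}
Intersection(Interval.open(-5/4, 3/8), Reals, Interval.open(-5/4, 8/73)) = Interval.open(-5/4, 8/73)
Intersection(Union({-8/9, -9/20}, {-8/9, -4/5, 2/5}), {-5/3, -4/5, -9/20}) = {-4/5, -9/20}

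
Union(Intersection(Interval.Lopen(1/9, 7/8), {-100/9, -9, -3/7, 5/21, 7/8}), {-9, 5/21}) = {-9, 5/21, 7/8}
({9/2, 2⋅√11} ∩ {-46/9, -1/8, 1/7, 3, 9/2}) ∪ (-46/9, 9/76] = (-46/9, 9/76] ∪ {9/2}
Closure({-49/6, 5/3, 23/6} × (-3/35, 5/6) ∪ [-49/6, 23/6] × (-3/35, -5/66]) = ({-49/6, 5/3, 23/6} × [-3/35, 5/6]) ∪ ([-49/6, 23/6] × [-3/35, -5/66])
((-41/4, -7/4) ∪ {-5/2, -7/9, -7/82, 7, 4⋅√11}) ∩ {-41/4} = ∅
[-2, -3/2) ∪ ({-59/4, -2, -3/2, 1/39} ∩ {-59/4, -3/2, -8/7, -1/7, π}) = {-59/4} ∪ [-2, -3/2]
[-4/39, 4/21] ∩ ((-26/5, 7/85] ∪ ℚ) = [-4/39, 7/85] ∪ (ℚ ∩ [-4/39, 4/21])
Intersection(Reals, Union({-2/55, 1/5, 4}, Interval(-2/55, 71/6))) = Interval(-2/55, 71/6)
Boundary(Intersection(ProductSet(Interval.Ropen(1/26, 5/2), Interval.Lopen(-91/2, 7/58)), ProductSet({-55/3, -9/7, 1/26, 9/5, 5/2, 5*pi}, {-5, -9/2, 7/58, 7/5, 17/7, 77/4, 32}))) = ProductSet({1/26, 9/5}, {-5, -9/2, 7/58})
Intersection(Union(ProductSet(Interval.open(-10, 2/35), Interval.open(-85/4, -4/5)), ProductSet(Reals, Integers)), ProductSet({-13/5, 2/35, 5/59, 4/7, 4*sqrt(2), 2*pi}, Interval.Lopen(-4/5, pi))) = ProductSet({-13/5, 2/35, 5/59, 4/7, 4*sqrt(2), 2*pi}, Range(0, 4, 1))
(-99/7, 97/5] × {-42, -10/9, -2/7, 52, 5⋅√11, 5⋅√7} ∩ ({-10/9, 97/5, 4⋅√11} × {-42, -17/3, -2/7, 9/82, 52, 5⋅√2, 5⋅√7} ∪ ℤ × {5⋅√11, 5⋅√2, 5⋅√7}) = ({-14, -13, …, 19} × {5⋅√11, 5⋅√7}) ∪ ({-10/9, 97/5, 4⋅√11} × {-42, -2/7, 52, 5⋅√7})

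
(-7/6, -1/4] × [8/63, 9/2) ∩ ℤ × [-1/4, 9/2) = {-1} × [8/63, 9/2)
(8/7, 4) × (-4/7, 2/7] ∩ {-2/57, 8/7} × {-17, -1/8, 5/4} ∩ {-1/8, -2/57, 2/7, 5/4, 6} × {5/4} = ∅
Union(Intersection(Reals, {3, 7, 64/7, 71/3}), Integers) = Union({64/7, 71/3}, Integers)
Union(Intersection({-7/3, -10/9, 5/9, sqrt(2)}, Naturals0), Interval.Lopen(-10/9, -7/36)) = Interval.Lopen(-10/9, -7/36)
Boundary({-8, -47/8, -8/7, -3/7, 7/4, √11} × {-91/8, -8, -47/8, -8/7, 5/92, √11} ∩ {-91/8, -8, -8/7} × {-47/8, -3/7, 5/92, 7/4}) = {-8, -8/7} × {-47/8, 5/92}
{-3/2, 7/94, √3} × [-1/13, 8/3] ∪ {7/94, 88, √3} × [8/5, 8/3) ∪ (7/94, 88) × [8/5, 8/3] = ((7/94, 88) × [8/5, 8/3]) ∪ ({-3/2, 7/94, √3} × [-1/13, 8/3]) ∪ ({7/94, 88, √3} × [8/5, 8/3))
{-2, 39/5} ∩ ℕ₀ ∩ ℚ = ∅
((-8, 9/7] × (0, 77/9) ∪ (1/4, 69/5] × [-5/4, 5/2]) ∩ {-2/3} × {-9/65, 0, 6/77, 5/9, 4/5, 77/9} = {-2/3} × {6/77, 5/9, 4/5}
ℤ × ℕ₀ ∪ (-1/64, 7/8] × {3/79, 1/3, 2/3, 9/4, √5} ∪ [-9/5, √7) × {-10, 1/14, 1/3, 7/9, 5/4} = (ℤ × ℕ₀) ∪ ([-9/5, √7) × {-10, 1/14, 1/3, 7/9, 5/4}) ∪ ((-1/64, 7/8] × {3/79, 1/3, 2/3, 9/4, √5})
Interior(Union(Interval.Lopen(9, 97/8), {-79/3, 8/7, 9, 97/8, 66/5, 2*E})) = Interval.open(9, 97/8)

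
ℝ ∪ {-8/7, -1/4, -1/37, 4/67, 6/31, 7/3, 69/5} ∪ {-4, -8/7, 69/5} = ℝ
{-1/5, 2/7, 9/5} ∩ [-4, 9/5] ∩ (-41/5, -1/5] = {-1/5}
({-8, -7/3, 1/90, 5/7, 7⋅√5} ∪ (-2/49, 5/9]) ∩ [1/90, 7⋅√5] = [1/90, 5/9] ∪ {5/7, 7⋅√5}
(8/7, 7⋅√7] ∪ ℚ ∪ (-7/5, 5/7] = ℚ ∪ [-7/5, 5/7] ∪ [8/7, 7⋅√7]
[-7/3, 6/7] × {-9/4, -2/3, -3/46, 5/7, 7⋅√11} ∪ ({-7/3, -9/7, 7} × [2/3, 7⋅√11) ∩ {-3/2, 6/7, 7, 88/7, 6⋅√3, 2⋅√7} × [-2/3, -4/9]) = [-7/3, 6/7] × {-9/4, -2/3, -3/46, 5/7, 7⋅√11}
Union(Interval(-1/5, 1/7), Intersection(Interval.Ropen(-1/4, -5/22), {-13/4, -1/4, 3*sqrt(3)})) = Union({-1/4}, Interval(-1/5, 1/7))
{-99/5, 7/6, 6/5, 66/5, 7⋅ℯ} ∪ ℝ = ℝ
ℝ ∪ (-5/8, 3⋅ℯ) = (-∞, ∞)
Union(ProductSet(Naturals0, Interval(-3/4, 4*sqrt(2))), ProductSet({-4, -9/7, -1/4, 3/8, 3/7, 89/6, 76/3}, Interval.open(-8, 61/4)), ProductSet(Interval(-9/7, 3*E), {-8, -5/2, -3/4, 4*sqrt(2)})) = Union(ProductSet({-4, -9/7, -1/4, 3/8, 3/7, 89/6, 76/3}, Interval.open(-8, 61/4)), ProductSet(Interval(-9/7, 3*E), {-8, -5/2, -3/4, 4*sqrt(2)}), ProductSet(Naturals0, Interval(-3/4, 4*sqrt(2))))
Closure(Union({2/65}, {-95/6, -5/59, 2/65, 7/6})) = {-95/6, -5/59, 2/65, 7/6}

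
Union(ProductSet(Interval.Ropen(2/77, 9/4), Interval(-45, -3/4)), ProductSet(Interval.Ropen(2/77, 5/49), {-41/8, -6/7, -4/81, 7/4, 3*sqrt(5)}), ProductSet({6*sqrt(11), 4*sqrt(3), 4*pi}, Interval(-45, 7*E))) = Union(ProductSet({6*sqrt(11), 4*sqrt(3), 4*pi}, Interval(-45, 7*E)), ProductSet(Interval.Ropen(2/77, 5/49), {-41/8, -6/7, -4/81, 7/4, 3*sqrt(5)}), ProductSet(Interval.Ropen(2/77, 9/4), Interval(-45, -3/4)))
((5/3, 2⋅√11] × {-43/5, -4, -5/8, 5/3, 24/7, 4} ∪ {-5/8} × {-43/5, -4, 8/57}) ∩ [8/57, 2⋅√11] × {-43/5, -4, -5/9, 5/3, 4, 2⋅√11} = (5/3, 2⋅√11] × {-43/5, -4, 5/3, 4}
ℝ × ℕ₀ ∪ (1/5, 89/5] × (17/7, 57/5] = (ℝ × ℕ₀) ∪ ((1/5, 89/5] × (17/7, 57/5])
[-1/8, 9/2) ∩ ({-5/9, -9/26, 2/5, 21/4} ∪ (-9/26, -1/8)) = {2/5}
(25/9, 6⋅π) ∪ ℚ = ℚ ∪ [25/9, 6⋅π)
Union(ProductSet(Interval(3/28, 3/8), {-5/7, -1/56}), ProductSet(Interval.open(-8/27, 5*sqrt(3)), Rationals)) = ProductSet(Interval.open(-8/27, 5*sqrt(3)), Rationals)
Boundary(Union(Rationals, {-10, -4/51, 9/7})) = Reals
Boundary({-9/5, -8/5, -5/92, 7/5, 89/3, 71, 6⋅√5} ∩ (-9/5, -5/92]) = {-8/5, -5/92}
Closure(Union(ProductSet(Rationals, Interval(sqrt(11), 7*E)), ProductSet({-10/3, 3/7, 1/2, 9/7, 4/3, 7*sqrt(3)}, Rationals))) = Union(ProductSet({-10/3, 3/7, 1/2, 9/7, 4/3, 7*sqrt(3)}, Reals), ProductSet(Reals, Interval(sqrt(11), 7*E)))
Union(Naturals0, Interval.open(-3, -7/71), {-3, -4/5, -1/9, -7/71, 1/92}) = Union({1/92}, Interval(-3, -7/71), Naturals0)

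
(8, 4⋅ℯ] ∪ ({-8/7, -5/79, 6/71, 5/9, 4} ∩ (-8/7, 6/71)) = {-5/79} ∪ (8, 4⋅ℯ]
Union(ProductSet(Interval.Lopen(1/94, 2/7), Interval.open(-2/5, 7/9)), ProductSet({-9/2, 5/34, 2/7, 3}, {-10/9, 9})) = Union(ProductSet({-9/2, 5/34, 2/7, 3}, {-10/9, 9}), ProductSet(Interval.Lopen(1/94, 2/7), Interval.open(-2/5, 7/9)))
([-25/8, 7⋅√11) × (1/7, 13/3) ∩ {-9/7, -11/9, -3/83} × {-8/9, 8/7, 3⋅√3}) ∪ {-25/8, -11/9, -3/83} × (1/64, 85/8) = ({-9/7, -11/9, -3/83} × {8/7}) ∪ ({-25/8, -11/9, -3/83} × (1/64, 85/8))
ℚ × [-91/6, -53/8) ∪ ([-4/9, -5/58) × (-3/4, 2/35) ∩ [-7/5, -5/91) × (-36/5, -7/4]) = ℚ × [-91/6, -53/8)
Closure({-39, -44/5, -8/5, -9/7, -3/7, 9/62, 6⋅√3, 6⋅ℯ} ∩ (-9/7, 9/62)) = {-3/7}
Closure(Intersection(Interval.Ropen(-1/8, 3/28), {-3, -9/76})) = {-9/76}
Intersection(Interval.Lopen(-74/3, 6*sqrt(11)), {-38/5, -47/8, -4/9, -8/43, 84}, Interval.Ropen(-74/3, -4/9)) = {-38/5, -47/8}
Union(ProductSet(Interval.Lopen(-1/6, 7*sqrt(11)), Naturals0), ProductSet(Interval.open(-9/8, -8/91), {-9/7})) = Union(ProductSet(Interval.open(-9/8, -8/91), {-9/7}), ProductSet(Interval.Lopen(-1/6, 7*sqrt(11)), Naturals0))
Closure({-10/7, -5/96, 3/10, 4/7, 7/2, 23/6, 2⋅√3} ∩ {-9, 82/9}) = ∅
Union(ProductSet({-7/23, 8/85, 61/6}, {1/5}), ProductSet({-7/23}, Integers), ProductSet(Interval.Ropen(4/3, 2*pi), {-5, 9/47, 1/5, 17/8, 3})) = Union(ProductSet({-7/23}, Integers), ProductSet({-7/23, 8/85, 61/6}, {1/5}), ProductSet(Interval.Ropen(4/3, 2*pi), {-5, 9/47, 1/5, 17/8, 3}))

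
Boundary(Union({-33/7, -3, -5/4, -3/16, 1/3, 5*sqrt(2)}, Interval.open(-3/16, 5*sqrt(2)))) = {-33/7, -3, -5/4, -3/16, 5*sqrt(2)}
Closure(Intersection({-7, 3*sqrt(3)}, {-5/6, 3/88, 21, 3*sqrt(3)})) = {3*sqrt(3)}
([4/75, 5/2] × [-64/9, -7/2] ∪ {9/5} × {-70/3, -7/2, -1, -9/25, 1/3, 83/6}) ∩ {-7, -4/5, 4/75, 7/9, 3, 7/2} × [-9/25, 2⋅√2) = ∅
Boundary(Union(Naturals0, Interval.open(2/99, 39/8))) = Union(Complement(Naturals0, Interval.open(2/99, 39/8)), {2/99, 39/8})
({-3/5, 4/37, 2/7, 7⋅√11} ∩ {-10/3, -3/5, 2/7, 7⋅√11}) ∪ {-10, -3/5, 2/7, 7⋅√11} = {-10, -3/5, 2/7, 7⋅√11}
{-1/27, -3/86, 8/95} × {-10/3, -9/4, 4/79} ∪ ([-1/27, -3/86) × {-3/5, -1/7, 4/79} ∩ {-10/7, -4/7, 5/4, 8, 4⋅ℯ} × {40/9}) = {-1/27, -3/86, 8/95} × {-10/3, -9/4, 4/79}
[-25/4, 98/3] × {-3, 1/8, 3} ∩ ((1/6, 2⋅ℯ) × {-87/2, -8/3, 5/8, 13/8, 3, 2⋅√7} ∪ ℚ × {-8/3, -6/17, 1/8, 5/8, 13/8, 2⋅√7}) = ((ℚ ∩ [-25/4, 98/3]) × {1/8}) ∪ ((1/6, 2⋅ℯ) × {3})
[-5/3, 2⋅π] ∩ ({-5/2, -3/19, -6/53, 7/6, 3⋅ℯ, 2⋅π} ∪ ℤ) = {-1, 0, …, 6} ∪ {-3/19, -6/53, 7/6, 2⋅π}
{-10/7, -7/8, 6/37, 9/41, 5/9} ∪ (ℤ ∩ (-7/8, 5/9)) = {-10/7, -7/8, 6/37, 9/41, 5/9} ∪ {0}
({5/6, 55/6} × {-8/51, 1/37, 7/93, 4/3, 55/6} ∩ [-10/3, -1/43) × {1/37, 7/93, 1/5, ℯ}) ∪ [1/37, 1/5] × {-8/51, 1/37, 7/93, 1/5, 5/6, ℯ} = [1/37, 1/5] × {-8/51, 1/37, 7/93, 1/5, 5/6, ℯ}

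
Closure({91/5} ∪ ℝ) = ℝ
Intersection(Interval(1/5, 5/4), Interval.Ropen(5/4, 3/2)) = {5/4}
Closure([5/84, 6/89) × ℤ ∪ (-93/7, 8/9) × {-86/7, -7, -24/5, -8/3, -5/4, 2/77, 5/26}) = ([5/84, 6/89] × ℤ) ∪ ([-93/7, 8/9] × {-86/7, -7, -24/5, -8/3, -5/4, 2/77, 5/26})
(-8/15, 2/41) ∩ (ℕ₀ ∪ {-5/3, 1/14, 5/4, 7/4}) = {0}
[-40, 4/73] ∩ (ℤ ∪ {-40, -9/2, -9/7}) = {-40, -39, …, 0} ∪ {-9/2, -9/7}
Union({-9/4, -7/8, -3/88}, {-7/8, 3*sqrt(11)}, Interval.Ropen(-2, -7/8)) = Union({-9/4, -3/88, 3*sqrt(11)}, Interval(-2, -7/8))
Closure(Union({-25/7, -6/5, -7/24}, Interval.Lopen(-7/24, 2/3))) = Union({-25/7, -6/5}, Interval(-7/24, 2/3))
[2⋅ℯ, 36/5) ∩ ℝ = [2⋅ℯ, 36/5)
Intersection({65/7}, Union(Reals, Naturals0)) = {65/7}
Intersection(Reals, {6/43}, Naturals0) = EmptySet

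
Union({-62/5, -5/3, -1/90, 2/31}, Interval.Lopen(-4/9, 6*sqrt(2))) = Union({-62/5, -5/3}, Interval.Lopen(-4/9, 6*sqrt(2)))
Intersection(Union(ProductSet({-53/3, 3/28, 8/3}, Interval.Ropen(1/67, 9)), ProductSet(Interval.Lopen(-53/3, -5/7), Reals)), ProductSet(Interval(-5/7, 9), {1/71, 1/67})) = Union(ProductSet({-5/7}, {1/71, 1/67}), ProductSet({3/28, 8/3}, {1/67}))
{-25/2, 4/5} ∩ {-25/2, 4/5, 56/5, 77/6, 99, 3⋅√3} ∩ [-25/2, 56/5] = {-25/2, 4/5}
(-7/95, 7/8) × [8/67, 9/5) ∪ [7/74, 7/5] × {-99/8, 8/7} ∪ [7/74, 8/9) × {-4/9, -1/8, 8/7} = ([7/74, 7/5] × {-99/8, 8/7}) ∪ ([7/74, 8/9) × {-4/9, -1/8, 8/7}) ∪ ((-7/95, 7/8) × [8/67, 9/5))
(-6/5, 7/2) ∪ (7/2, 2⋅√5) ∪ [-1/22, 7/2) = (-6/5, 7/2) ∪ (7/2, 2⋅√5)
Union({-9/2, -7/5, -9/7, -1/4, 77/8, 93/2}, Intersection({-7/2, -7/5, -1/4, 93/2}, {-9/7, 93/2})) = {-9/2, -7/5, -9/7, -1/4, 77/8, 93/2}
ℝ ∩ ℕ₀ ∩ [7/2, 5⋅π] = {4, 5, …, 15}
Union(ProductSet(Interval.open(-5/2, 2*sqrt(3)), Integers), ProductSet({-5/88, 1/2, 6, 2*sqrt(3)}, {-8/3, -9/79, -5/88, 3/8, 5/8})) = Union(ProductSet({-5/88, 1/2, 6, 2*sqrt(3)}, {-8/3, -9/79, -5/88, 3/8, 5/8}), ProductSet(Interval.open(-5/2, 2*sqrt(3)), Integers))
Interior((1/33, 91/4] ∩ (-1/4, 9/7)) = (1/33, 9/7)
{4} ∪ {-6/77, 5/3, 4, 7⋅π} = {-6/77, 5/3, 4, 7⋅π}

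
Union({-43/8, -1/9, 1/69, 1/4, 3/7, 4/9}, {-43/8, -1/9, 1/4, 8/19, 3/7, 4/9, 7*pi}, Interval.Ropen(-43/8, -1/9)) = Union({1/69, 1/4, 8/19, 3/7, 4/9, 7*pi}, Interval(-43/8, -1/9))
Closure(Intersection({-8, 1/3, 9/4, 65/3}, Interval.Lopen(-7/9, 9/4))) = {1/3, 9/4}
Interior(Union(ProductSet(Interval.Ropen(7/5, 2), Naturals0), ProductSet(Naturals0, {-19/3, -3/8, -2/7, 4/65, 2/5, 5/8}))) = EmptySet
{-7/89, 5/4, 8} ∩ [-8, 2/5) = {-7/89}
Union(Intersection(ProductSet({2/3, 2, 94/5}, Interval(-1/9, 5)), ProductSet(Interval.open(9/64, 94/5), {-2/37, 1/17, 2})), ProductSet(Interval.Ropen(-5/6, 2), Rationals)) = Union(ProductSet({2/3, 2}, {-2/37, 1/17, 2}), ProductSet(Interval.Ropen(-5/6, 2), Rationals))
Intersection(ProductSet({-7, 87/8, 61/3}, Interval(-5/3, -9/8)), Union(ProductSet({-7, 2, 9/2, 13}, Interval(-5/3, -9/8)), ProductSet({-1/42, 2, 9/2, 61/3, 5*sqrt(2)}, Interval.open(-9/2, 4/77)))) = ProductSet({-7, 61/3}, Interval(-5/3, -9/8))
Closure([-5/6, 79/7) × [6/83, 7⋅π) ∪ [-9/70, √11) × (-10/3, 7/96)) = ([-5/6, 79/7] × {7⋅π}) ∪ ([-9/70, √11] × {-10/3}) ∪ ({-5/6, 79/7} × [6/83, 7⋅π]) ∪ ({-9/70, √11} × [-10/3, 6/83]) ∪ ([-5/6, 79/7) × [6/83, 7⋅π)) ∪ ([-9/70, √11) × (-10/3, 7/96)) ∪ (([-5/6, -9/70] ∪ [√11, 79/7]) × {6/83, 7⋅π})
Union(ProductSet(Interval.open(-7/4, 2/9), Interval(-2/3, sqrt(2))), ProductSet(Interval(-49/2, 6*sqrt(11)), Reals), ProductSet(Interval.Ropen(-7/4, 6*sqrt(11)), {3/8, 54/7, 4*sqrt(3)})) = ProductSet(Interval(-49/2, 6*sqrt(11)), Reals)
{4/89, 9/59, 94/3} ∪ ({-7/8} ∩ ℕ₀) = {4/89, 9/59, 94/3}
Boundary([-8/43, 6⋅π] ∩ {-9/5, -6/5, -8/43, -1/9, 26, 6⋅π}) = {-8/43, -1/9, 6⋅π}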